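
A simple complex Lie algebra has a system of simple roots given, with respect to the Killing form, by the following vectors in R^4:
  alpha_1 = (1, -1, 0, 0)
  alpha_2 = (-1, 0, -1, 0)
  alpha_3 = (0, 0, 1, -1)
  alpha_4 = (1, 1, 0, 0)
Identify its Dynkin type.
D4

Compute the Cartan integers a_ij = 2(alpha_i, alpha_j)/(alpha_j, alpha_j); the resulting 4x4 Cartan matrix is
[[2, -1, 0, 0], [-1, 2, -1, -1], [0, -1, 2, 0], [0, -1, 0, 2]].
All simple roots have the same length, so the diagram is simply laced. The associated Dynkin diagram is a chain of 2 nodes with a fork of two nodes at one end (D_4), so the type is D_4 (the algebra so(8)).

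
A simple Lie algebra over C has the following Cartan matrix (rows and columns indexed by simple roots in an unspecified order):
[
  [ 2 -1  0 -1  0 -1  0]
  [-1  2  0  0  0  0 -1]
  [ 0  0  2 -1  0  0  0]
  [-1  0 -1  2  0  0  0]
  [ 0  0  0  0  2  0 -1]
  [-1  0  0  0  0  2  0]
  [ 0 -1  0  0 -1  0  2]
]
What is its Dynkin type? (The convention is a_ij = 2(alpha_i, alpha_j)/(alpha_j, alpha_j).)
E7

The matrix has rank 7 with 2's on the diagonal. Reading the off-diagonal entries as Dynkin edges (a single edge where a_ij = a_ji = -1; a double or triple edge where a_ij * a_ji = 2 or 3), the diagram is a chain of 6 nodes with one extra node attached to the third node from one end (E_7). One simple-root ordering that puts it in standard form is (alpha_3, alpha_6, alpha_4, alpha_1, alpha_2, alpha_7, alpha_5). So the algebra is type E_7.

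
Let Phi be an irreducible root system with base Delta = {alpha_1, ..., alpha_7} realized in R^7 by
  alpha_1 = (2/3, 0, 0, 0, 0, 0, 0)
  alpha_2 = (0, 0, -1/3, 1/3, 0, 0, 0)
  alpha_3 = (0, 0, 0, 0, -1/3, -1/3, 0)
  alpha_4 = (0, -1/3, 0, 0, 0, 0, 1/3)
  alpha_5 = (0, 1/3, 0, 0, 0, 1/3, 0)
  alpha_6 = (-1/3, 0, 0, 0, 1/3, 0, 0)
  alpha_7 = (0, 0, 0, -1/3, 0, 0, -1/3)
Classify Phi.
C7

Compute the Cartan integers a_ij = 2(alpha_i, alpha_j)/(alpha_j, alpha_j); the resulting 7x7 Cartan matrix is
[[2, 0, 0, 0, 0, -2, 0], [0, 2, 0, 0, 0, 0, -1], [0, 0, 2, 0, -1, -1, 0], [0, 0, 0, 2, -1, 0, -1], [0, 0, -1, -1, 2, 0, 0], [-1, 0, -1, 0, 0, 2, 0], [0, -1, 0, -1, 0, 0, 2]].
The roots have two lengths (squared-length ratio 2:1); the short ones are alpha_{2,3,4,5,6,7}. The associated Dynkin diagram is a chain of 7 nodes with a double edge at one end; the terminal node there is the unique long simple root (C_7), so the type is C_7 (the algebra sp(14)).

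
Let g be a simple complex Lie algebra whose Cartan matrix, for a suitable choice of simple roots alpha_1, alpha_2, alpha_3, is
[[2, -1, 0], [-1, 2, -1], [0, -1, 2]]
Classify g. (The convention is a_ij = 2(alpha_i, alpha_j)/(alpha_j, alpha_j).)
A_3

The matrix has rank 3 with 2's on the diagonal. Reading the off-diagonal entries as Dynkin edges (a single edge where a_ij = a_ji = -1; a double or triple edge where a_ij * a_ji = 2 or 3), the diagram is a chain of 3 nodes with single edges (A_3). One simple-root ordering that puts it in standard form is (alpha_1, alpha_2, alpha_3). So the algebra is type A_3, i.e. sl(4).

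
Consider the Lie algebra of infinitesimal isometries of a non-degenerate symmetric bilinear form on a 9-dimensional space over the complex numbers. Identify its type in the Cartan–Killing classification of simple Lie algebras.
type B_4

This is so(9) with 9 odd, which has dimension 9(9-1)/2 = 36 and rank (9-1)/2 = 4. In the classification of classical Lie algebras, the orthogonal algebra so(2n+1) in an odd number of variables has type B_n; here n = 4, so the Dynkin diagram is a chain of 4 nodes with a double edge at one end; the terminal node there is the unique short simple root (B_4). Hence the type is B_4.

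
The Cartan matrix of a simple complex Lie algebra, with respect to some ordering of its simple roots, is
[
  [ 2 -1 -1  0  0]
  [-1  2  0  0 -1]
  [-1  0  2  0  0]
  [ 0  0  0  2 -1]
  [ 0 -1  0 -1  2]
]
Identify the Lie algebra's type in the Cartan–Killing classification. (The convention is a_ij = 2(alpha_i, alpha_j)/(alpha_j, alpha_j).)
A_5 (sl(6))

The matrix has rank 5 with 2's on the diagonal. Reading the off-diagonal entries as Dynkin edges (a single edge where a_ij = a_ji = -1; a double or triple edge where a_ij * a_ji = 2 or 3), the diagram is a chain of 5 nodes with single edges (A_5). One simple-root ordering that puts it in standard form is (alpha_3, alpha_1, alpha_2, alpha_5, alpha_4). So the algebra is type A_5, i.e. sl(6).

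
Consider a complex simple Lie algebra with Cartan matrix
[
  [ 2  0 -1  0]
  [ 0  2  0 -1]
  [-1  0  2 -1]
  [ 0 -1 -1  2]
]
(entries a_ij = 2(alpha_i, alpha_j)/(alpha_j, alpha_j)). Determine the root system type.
The matrix has rank 4 with 2's on the diagonal. Reading the off-diagonal entries as Dynkin edges (a single edge where a_ij = a_ji = -1; a double or triple edge where a_ij * a_ji = 2 or 3), the diagram is a chain of 4 nodes with single edges (A_4). One simple-root ordering that puts it in standard form is (alpha_2, alpha_4, alpha_3, alpha_1). So the algebra is type A_4, i.e. sl(5).

A_4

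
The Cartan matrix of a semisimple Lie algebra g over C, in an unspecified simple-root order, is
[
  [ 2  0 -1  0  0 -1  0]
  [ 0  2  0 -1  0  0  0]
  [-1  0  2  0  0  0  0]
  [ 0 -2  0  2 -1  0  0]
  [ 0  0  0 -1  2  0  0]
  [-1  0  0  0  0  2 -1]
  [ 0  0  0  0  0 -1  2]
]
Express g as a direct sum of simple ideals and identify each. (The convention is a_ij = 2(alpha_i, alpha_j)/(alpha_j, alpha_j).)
The diagram associated to this matrix has two connected components: the simple roots {alpha_1, alpha_3, alpha_6, alpha_7} form a chain of 4 nodes with single edges (A_4), and {alpha_2, alpha_4, alpha_5} form a chain of 3 nodes with a double edge at one end; the terminal node there is the unique short simple root (B_3). A semisimple Lie algebra decomposes uniquely as the direct sum of simple ideals, one per connected component of its Dynkin diagram, so g ≅ A_4 ⊕ B_3 (dimension 24 + 21 = 45).

A_4 (sl(5)) + B_3 (so(7))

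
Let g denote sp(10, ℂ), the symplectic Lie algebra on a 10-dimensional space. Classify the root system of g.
C_5

This is sp(10), which has dimension 10(10+1)/2 = 55 and rank 10/2 = 5. In the classification of classical Lie algebras, the symplectic algebra sp(2n) has type C_n; here n = 5, so the Dynkin diagram is a chain of 5 nodes with a double edge at one end; the terminal node there is the unique long simple root (C_5). Hence the type is C_5.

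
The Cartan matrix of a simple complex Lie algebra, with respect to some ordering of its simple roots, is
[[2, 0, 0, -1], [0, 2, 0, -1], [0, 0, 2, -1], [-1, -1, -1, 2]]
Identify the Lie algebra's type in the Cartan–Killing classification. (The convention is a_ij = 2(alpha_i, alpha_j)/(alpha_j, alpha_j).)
The matrix has rank 4 with 2's on the diagonal. Reading the off-diagonal entries as Dynkin edges (a single edge where a_ij = a_ji = -1; a double or triple edge where a_ij * a_ji = 2 or 3), the diagram is a chain of 2 nodes with a fork of two nodes at one end (D_4). One simple-root ordering that puts it in standard form is (alpha_1, alpha_4, alpha_2, alpha_3). So the algebra is type D_4, i.e. so(8).

type D_4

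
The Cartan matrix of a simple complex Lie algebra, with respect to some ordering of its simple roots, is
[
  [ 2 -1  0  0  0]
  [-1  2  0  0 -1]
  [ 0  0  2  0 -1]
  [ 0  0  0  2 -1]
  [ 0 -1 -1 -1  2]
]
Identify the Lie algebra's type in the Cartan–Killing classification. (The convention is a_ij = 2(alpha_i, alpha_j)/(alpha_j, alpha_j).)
The matrix has rank 5 with 2's on the diagonal. Reading the off-diagonal entries as Dynkin edges (a single edge where a_ij = a_ji = -1; a double or triple edge where a_ij * a_ji = 2 or 3), the diagram is a chain of 3 nodes with a fork of two nodes at one end (D_5). One simple-root ordering that puts it in standard form is (alpha_1, alpha_2, alpha_5, alpha_3, alpha_4). So the algebra is type D_5, i.e. so(10).

D_5 (so(10))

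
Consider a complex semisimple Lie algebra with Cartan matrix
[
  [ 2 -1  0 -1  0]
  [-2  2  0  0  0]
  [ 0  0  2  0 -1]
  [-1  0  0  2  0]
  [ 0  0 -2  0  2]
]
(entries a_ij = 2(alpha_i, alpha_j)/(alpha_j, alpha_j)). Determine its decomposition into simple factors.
B2 + C3

The diagram associated to this matrix has two connected components: the simple roots {alpha_3, alpha_5} form a chain of 2 nodes with a double edge at one end; the terminal node there is the unique short simple root (B_2), and {alpha_1, alpha_2, alpha_4} form a chain of 3 nodes with a double edge at one end; the terminal node there is the unique long simple root (C_3). A semisimple Lie algebra decomposes uniquely as the direct sum of simple ideals, one per connected component of its Dynkin diagram, so g ≅ B_2 ⊕ C_3 (dimension 10 + 21 = 31).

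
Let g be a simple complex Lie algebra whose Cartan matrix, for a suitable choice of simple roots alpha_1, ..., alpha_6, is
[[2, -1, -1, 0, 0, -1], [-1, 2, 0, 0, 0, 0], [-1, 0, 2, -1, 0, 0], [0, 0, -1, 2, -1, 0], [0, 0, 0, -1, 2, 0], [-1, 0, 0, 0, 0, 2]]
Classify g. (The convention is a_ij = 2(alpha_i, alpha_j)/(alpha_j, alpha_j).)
The matrix has rank 6 with 2's on the diagonal. Reading the off-diagonal entries as Dynkin edges (a single edge where a_ij = a_ji = -1; a double or triple edge where a_ij * a_ji = 2 or 3), the diagram is a chain of 4 nodes with a fork of two nodes at one end (D_6). One simple-root ordering that puts it in standard form is (alpha_5, alpha_4, alpha_3, alpha_1, alpha_6, alpha_2). So the algebra is type D_6, i.e. so(12).

D_6 (so(12))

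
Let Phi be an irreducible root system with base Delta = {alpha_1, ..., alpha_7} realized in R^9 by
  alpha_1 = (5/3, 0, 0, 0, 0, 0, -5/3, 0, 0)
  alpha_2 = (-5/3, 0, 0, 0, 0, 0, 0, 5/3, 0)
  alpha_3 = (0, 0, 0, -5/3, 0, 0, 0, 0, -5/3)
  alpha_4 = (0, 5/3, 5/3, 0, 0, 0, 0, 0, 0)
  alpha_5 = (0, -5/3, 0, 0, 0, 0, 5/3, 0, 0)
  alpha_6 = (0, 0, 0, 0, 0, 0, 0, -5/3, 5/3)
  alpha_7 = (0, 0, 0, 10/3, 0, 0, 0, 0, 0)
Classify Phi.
C7

Compute the Cartan integers a_ij = 2(alpha_i, alpha_j)/(alpha_j, alpha_j); the resulting 7x7 Cartan matrix is
[[2, -1, 0, 0, -1, 0, 0], [-1, 2, 0, 0, 0, -1, 0], [0, 0, 2, 0, 0, -1, -1], [0, 0, 0, 2, -1, 0, 0], [-1, 0, 0, -1, 2, 0, 0], [0, -1, -1, 0, 0, 2, 0], [0, 0, -2, 0, 0, 0, 2]].
The roots have two lengths (squared-length ratio 2:1); the short ones are alpha_{1,2,3,4,5,6}. The associated Dynkin diagram is a chain of 7 nodes with a double edge at one end; the terminal node there is the unique long simple root (C_7), so the type is C_7 (the algebra sp(14)).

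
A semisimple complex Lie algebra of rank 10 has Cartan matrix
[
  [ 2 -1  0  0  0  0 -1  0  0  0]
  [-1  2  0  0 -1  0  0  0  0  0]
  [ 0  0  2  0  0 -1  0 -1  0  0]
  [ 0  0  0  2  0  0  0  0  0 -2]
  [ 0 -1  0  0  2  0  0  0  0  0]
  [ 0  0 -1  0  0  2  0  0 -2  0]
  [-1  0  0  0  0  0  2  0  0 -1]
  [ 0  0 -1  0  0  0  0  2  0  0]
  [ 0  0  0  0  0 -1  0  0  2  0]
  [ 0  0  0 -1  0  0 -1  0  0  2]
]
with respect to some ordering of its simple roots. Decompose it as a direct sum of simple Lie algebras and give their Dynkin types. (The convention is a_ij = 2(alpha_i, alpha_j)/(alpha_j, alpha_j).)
The diagram associated to this matrix has two connected components: the simple roots {alpha_3, alpha_6, alpha_8, alpha_9} form a chain of 4 nodes with a double edge at one end; the terminal node there is the unique short simple root (B_4), and {alpha_1, alpha_2, alpha_4, alpha_5, alpha_7, alpha_10} form a chain of 6 nodes with a double edge at one end; the terminal node there is the unique long simple root (C_6). A semisimple Lie algebra decomposes uniquely as the direct sum of simple ideals, one per connected component of its Dynkin diagram, so g ≅ B_4 ⊕ C_6 (dimension 36 + 78 = 114).

B_4 (so(9)) + C_6 (sp(12))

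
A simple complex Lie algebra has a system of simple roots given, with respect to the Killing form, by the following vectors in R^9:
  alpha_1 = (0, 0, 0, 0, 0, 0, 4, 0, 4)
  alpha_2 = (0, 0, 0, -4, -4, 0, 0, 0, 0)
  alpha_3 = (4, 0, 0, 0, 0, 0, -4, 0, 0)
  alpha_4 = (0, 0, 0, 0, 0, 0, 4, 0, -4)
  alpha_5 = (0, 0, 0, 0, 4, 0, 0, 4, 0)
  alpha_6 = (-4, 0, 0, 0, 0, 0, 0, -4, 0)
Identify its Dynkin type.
type D_6

Compute the Cartan integers a_ij = 2(alpha_i, alpha_j)/(alpha_j, alpha_j); the resulting 6x6 Cartan matrix is
[[2, 0, -1, 0, 0, 0], [0, 2, 0, 0, -1, 0], [-1, 0, 2, -1, 0, -1], [0, 0, -1, 2, 0, 0], [0, -1, 0, 0, 2, -1], [0, 0, -1, 0, -1, 2]].
All simple roots have the same length, so the diagram is simply laced. The associated Dynkin diagram is a chain of 4 nodes with a fork of two nodes at one end (D_6), so the type is D_6 (the algebra so(12)).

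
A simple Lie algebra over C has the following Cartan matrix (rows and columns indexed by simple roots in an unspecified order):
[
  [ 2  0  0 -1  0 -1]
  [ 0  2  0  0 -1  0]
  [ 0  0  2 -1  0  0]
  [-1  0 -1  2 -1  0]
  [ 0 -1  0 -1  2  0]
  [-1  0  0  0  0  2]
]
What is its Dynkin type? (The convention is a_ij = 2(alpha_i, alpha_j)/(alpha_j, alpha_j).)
E_6

The matrix has rank 6 with 2's on the diagonal. Reading the off-diagonal entries as Dynkin edges (a single edge where a_ij = a_ji = -1; a double or triple edge where a_ij * a_ji = 2 or 3), the diagram is a chain of 5 nodes with one extra node attached to the third node from one end (E_6). One simple-root ordering that puts it in standard form is (alpha_2, alpha_3, alpha_5, alpha_4, alpha_1, alpha_6). So the algebra is type E_6.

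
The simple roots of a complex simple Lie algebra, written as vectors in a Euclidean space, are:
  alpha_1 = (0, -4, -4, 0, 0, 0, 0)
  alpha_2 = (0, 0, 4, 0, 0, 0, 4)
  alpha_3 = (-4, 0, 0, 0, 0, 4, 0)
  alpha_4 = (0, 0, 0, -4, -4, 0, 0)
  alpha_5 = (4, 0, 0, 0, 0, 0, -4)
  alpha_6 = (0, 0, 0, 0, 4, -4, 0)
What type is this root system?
Compute the Cartan integers a_ij = 2(alpha_i, alpha_j)/(alpha_j, alpha_j); the resulting 6x6 Cartan matrix is
[[2, -1, 0, 0, 0, 0], [-1, 2, 0, 0, -1, 0], [0, 0, 2, 0, -1, -1], [0, 0, 0, 2, 0, -1], [0, -1, -1, 0, 2, 0], [0, 0, -1, -1, 0, 2]].
All simple roots have the same length, so the diagram is simply laced. The associated Dynkin diagram is a chain of 6 nodes with single edges (A_6), so the type is A_6 (the algebra sl(7)).

type A_6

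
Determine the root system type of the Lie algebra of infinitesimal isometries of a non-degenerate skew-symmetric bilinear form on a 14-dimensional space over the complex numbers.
C_7

This is sp(14), which has dimension 14(14+1)/2 = 105 and rank 14/2 = 7. In the classification of classical Lie algebras, the symplectic algebra sp(2n) has type C_n; here n = 7, so the Dynkin diagram is a chain of 7 nodes with a double edge at one end; the terminal node there is the unique long simple root (C_7). Hence the type is C_7.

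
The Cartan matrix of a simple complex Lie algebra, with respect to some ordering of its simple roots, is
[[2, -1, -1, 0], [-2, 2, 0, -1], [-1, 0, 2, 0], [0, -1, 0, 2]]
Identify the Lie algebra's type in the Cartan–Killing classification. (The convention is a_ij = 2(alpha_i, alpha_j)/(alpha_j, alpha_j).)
F_4

The matrix has rank 4 with 2's on the diagonal. Reading the off-diagonal entries as Dynkin edges (a single edge where a_ij = a_ji = -1; a double or triple edge where a_ij * a_ji = 2 or 3), the diagram is a chain of 4 nodes with a double edge between the middle two (F_4). One simple-root ordering that puts it in standard form is (alpha_4, alpha_2, alpha_1, alpha_3). So the algebra is type F_4.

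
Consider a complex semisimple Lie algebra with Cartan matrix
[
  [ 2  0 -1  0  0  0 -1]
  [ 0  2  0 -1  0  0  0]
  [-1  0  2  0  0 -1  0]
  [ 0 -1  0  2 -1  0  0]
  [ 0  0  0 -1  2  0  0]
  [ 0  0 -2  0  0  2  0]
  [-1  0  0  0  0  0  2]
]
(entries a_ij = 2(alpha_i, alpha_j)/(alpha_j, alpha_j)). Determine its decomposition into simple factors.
A_3 (sl(4)) ⊕ C_4 (sp(8))

The diagram associated to this matrix has two connected components: the simple roots {alpha_2, alpha_4, alpha_5} form a chain of 3 nodes with single edges (A_3), and {alpha_1, alpha_3, alpha_6, alpha_7} form a chain of 4 nodes with a double edge at one end; the terminal node there is the unique long simple root (C_4). A semisimple Lie algebra decomposes uniquely as the direct sum of simple ideals, one per connected component of its Dynkin diagram, so g ≅ A_3 ⊕ C_4 (dimension 15 + 36 = 51).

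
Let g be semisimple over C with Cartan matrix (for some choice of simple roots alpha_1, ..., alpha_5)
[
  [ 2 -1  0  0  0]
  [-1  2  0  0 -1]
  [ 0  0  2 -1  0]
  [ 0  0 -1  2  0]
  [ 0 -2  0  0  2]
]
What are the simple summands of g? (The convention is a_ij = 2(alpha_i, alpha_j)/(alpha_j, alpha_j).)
The diagram associated to this matrix has two connected components: the simple roots {alpha_3, alpha_4} form a chain of 2 nodes with single edges (A_2), and {alpha_1, alpha_2, alpha_5} form a chain of 3 nodes with a double edge at one end; the terminal node there is the unique long simple root (C_3). A semisimple Lie algebra decomposes uniquely as the direct sum of simple ideals, one per connected component of its Dynkin diagram, so g ≅ A_2 ⊕ C_3 (dimension 8 + 21 = 29).

type A_2 + type C_3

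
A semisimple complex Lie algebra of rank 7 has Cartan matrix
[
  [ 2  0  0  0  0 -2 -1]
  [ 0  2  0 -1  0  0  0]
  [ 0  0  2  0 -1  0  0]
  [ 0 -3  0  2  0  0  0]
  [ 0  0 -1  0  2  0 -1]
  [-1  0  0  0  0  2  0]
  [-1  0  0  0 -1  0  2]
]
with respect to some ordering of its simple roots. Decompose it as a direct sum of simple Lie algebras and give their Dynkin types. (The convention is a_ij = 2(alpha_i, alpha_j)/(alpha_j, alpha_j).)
The diagram associated to this matrix has two connected components: the simple roots {alpha_1, alpha_3, alpha_5, alpha_6, alpha_7} form a chain of 5 nodes with a double edge at one end; the terminal node there is the unique short simple root (B_5), and {alpha_2, alpha_4} form two nodes joined by a triple edge (G_2). A semisimple Lie algebra decomposes uniquely as the direct sum of simple ideals, one per connected component of its Dynkin diagram, so g ≅ B_5 ⊕ G_2 (dimension 55 + 14 = 69).

B_5 (so(11)) + G_2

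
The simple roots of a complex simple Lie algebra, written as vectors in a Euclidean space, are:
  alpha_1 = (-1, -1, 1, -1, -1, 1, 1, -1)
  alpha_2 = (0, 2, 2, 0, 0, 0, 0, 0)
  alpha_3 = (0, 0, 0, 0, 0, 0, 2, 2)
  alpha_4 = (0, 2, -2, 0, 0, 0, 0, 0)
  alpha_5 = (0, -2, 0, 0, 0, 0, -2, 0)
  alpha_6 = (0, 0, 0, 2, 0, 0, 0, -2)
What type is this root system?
E_6

Compute the Cartan integers a_ij = 2(alpha_i, alpha_j)/(alpha_j, alpha_j); the resulting 6x6 Cartan matrix is
[[2, 0, 0, -1, 0, 0], [0, 2, 0, 0, -1, 0], [0, 0, 2, 0, -1, -1], [-1, 0, 0, 2, -1, 0], [0, -1, -1, -1, 2, 0], [0, 0, -1, 0, 0, 2]].
All simple roots have the same length, so the diagram is simply laced. The associated Dynkin diagram is a chain of 5 nodes with one extra node attached to the third node from one end (E_6), so the type is E_6.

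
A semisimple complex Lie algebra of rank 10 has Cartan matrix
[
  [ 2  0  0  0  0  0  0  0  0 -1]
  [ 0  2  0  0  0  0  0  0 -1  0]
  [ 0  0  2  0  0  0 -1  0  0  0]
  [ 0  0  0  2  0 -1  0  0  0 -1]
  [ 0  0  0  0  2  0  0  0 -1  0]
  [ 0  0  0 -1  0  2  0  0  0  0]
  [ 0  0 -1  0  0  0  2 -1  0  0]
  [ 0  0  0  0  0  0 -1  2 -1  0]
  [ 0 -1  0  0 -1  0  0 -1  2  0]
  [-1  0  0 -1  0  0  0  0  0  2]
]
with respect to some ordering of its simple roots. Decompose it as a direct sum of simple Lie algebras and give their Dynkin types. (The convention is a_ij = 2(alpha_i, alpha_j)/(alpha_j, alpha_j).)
The diagram associated to this matrix has two connected components: the simple roots {alpha_1, alpha_4, alpha_6, alpha_10} form a chain of 4 nodes with single edges (A_4), and {alpha_2, alpha_3, alpha_5, alpha_7, alpha_8, alpha_9} form a chain of 4 nodes with a fork of two nodes at one end (D_6). A semisimple Lie algebra decomposes uniquely as the direct sum of simple ideals, one per connected component of its Dynkin diagram, so g ≅ A_4 ⊕ D_6 (dimension 24 + 66 = 90).

A_4 + D_6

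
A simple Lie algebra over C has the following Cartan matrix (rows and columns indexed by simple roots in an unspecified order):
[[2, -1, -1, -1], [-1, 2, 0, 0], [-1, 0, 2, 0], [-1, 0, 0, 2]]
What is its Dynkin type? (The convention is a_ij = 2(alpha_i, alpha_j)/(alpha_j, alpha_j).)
The matrix has rank 4 with 2's on the diagonal. Reading the off-diagonal entries as Dynkin edges (a single edge where a_ij = a_ji = -1; a double or triple edge where a_ij * a_ji = 2 or 3), the diagram is a chain of 2 nodes with a fork of two nodes at one end (D_4). One simple-root ordering that puts it in standard form is (alpha_4, alpha_1, alpha_2, alpha_3). So the algebra is type D_4, i.e. so(8).

D4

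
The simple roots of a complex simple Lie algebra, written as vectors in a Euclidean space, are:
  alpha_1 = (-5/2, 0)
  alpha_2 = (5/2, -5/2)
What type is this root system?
Compute the Cartan integers a_ij = 2(alpha_i, alpha_j)/(alpha_j, alpha_j); the resulting 2x2 Cartan matrix is
[[2, -1], [-2, 2]].
The roots have two lengths (squared-length ratio 2:1); the short ones are alpha_{1}. The associated Dynkin diagram is a chain of 2 nodes with a double edge at one end; the terminal node there is the unique short simple root (B_2), so the type is B_2 (the algebra so(5)).

B2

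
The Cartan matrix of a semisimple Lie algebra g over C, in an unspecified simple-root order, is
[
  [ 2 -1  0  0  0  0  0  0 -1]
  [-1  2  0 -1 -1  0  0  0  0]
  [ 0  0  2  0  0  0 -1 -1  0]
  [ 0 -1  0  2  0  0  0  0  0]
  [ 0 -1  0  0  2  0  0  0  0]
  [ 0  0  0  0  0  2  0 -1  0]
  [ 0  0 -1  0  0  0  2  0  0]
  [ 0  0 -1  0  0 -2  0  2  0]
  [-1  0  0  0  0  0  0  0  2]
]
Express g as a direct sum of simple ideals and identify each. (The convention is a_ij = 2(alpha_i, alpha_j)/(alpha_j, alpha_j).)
The diagram associated to this matrix has two connected components: the simple roots {alpha_3, alpha_6, alpha_7, alpha_8} form a chain of 4 nodes with a double edge at one end; the terminal node there is the unique short simple root (B_4), and {alpha_1, alpha_2, alpha_4, alpha_5, alpha_9} form a chain of 3 nodes with a fork of two nodes at one end (D_5). A semisimple Lie algebra decomposes uniquely as the direct sum of simple ideals, one per connected component of its Dynkin diagram, so g ≅ B_4 ⊕ D_5 (dimension 36 + 45 = 81).

B_4 (so(9)) + D_5 (so(10))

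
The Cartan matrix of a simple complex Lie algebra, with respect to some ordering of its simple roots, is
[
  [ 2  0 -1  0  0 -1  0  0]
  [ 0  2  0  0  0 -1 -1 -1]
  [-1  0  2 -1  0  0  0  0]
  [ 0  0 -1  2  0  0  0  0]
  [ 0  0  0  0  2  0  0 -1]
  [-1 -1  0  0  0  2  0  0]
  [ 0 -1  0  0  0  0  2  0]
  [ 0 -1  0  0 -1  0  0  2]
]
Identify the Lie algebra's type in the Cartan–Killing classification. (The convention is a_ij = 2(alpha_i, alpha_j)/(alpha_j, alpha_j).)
The matrix has rank 8 with 2's on the diagonal. Reading the off-diagonal entries as Dynkin edges (a single edge where a_ij = a_ji = -1; a double or triple edge where a_ij * a_ji = 2 or 3), the diagram is a chain of 7 nodes with one extra node attached to the third node from one end (E_8). One simple-root ordering that puts it in standard form is (alpha_5, alpha_7, alpha_8, alpha_2, alpha_6, alpha_1, alpha_3, alpha_4). So the algebra is type E_8.

type E_8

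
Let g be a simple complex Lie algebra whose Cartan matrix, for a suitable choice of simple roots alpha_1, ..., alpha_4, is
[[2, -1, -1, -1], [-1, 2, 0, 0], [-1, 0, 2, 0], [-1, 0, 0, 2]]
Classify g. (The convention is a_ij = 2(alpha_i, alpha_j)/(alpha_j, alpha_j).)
The matrix has rank 4 with 2's on the diagonal. Reading the off-diagonal entries as Dynkin edges (a single edge where a_ij = a_ji = -1; a double or triple edge where a_ij * a_ji = 2 or 3), the diagram is a chain of 2 nodes with a fork of two nodes at one end (D_4). One simple-root ordering that puts it in standard form is (alpha_3, alpha_1, alpha_4, alpha_2). So the algebra is type D_4, i.e. so(8).

D_4 (so(8))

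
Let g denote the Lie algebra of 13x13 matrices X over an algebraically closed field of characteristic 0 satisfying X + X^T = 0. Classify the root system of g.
B6

This is so(13) with 13 odd, which has dimension 13(13-1)/2 = 78 and rank (13-1)/2 = 6. In the classification of classical Lie algebras, the orthogonal algebra so(2n+1) in an odd number of variables has type B_n; here n = 6, so the Dynkin diagram is a chain of 6 nodes with a double edge at one end; the terminal node there is the unique short simple root (B_6). Hence the type is B_6.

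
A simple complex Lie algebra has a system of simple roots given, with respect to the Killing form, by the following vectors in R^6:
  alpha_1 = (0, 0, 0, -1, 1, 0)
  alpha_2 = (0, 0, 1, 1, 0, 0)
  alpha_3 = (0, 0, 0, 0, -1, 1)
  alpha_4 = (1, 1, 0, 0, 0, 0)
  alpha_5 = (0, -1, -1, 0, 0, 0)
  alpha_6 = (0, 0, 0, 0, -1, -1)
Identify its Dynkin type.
Compute the Cartan integers a_ij = 2(alpha_i, alpha_j)/(alpha_j, alpha_j); the resulting 6x6 Cartan matrix is
[[2, -1, -1, 0, 0, -1], [-1, 2, 0, 0, -1, 0], [-1, 0, 2, 0, 0, 0], [0, 0, 0, 2, -1, 0], [0, -1, 0, -1, 2, 0], [-1, 0, 0, 0, 0, 2]].
All simple roots have the same length, so the diagram is simply laced. The associated Dynkin diagram is a chain of 4 nodes with a fork of two nodes at one end (D_6), so the type is D_6 (the algebra so(12)).

type D_6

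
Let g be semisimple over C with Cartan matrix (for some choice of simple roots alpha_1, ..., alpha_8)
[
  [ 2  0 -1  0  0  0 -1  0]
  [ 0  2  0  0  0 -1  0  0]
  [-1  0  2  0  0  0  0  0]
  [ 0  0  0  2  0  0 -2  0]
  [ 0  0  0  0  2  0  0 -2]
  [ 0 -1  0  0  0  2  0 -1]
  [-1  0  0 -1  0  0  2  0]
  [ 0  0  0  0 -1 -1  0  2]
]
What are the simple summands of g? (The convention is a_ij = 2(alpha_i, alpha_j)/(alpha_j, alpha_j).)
type C_4 ⊕ type C_4

The diagram associated to this matrix has two connected components: the simple roots {alpha_1, alpha_3, alpha_4, alpha_7} form a chain of 4 nodes with a double edge at one end; the terminal node there is the unique long simple root (C_4), and {alpha_2, alpha_5, alpha_6, alpha_8} form a chain of 4 nodes with a double edge at one end; the terminal node there is the unique long simple root (C_4). A semisimple Lie algebra decomposes uniquely as the direct sum of simple ideals, one per connected component of its Dynkin diagram, so g ≅ C_4 ⊕ C_4 (dimension 36 + 36 = 72).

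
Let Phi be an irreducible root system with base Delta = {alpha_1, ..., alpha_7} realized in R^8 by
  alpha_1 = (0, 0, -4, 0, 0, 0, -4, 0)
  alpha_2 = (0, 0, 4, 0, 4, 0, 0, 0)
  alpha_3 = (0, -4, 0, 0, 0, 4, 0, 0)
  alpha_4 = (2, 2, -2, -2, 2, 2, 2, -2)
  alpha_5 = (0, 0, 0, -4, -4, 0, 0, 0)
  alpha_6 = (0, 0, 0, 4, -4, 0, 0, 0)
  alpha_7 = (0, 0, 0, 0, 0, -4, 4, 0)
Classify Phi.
Compute the Cartan integers a_ij = 2(alpha_i, alpha_j)/(alpha_j, alpha_j); the resulting 7x7 Cartan matrix is
[[2, -1, 0, 0, 0, 0, -1], [-1, 2, 0, 0, -1, -1, 0], [0, 0, 2, 0, 0, 0, -1], [0, 0, 0, 2, 0, -1, 0], [0, -1, 0, 0, 2, 0, 0], [0, -1, 0, -1, 0, 2, 0], [-1, 0, -1, 0, 0, 0, 2]].
All simple roots have the same length, so the diagram is simply laced. The associated Dynkin diagram is a chain of 6 nodes with one extra node attached to the third node from one end (E_7), so the type is E_7.

E_7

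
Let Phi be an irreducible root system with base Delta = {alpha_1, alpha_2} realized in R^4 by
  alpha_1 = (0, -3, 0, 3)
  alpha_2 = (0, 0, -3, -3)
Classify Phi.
Compute the Cartan integers a_ij = 2(alpha_i, alpha_j)/(alpha_j, alpha_j); the resulting 2x2 Cartan matrix is
[[2, -1], [-1, 2]].
All simple roots have the same length, so the diagram is simply laced. The associated Dynkin diagram is a chain of 2 nodes with single edges (A_2), so the type is A_2 (the algebra sl(3)).

A_2 (sl(3))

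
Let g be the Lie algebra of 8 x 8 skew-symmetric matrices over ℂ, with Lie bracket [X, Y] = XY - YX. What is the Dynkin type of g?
This is so(8) with 8 even, which has dimension 8(8-1)/2 = 28 and rank 8/2 = 4. In the classification of classical Lie algebras, the orthogonal algebra so(2n) in an even number of variables has type D_n; here n = 4, so the Dynkin diagram is a chain of 2 nodes with a fork of two nodes at one end (D_4). Hence the type is D_4.

D4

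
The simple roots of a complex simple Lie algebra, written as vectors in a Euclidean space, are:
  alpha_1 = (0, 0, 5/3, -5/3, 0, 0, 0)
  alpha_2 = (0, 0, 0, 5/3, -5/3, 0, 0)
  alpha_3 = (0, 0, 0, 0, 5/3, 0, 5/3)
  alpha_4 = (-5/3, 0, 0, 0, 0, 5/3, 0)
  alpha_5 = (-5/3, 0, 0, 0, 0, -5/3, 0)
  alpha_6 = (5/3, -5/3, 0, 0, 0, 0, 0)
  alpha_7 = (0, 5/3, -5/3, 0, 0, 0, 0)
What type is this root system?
Compute the Cartan integers a_ij = 2(alpha_i, alpha_j)/(alpha_j, alpha_j); the resulting 7x7 Cartan matrix is
[[2, -1, 0, 0, 0, 0, -1], [-1, 2, -1, 0, 0, 0, 0], [0, -1, 2, 0, 0, 0, 0], [0, 0, 0, 2, 0, -1, 0], [0, 0, 0, 0, 2, -1, 0], [0, 0, 0, -1, -1, 2, -1], [-1, 0, 0, 0, 0, -1, 2]].
All simple roots have the same length, so the diagram is simply laced. The associated Dynkin diagram is a chain of 5 nodes with a fork of two nodes at one end (D_7), so the type is D_7 (the algebra so(14)).

D_7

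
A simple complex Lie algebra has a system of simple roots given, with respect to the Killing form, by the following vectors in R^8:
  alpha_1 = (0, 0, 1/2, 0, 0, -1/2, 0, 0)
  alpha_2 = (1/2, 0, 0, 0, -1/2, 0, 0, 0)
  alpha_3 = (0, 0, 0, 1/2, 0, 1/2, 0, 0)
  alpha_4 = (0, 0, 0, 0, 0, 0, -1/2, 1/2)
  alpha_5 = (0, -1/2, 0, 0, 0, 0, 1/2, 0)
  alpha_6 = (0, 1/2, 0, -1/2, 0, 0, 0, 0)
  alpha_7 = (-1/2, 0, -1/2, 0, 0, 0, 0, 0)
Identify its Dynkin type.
Compute the Cartan integers a_ij = 2(alpha_i, alpha_j)/(alpha_j, alpha_j); the resulting 7x7 Cartan matrix is
[[2, 0, -1, 0, 0, 0, -1], [0, 2, 0, 0, 0, 0, -1], [-1, 0, 2, 0, 0, -1, 0], [0, 0, 0, 2, -1, 0, 0], [0, 0, 0, -1, 2, -1, 0], [0, 0, -1, 0, -1, 2, 0], [-1, -1, 0, 0, 0, 0, 2]].
All simple roots have the same length, so the diagram is simply laced. The associated Dynkin diagram is a chain of 7 nodes with single edges (A_7), so the type is A_7 (the algebra sl(8)).

A7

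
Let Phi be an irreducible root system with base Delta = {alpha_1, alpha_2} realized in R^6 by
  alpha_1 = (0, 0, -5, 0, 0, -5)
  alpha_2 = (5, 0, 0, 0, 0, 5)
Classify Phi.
A_2

Compute the Cartan integers a_ij = 2(alpha_i, alpha_j)/(alpha_j, alpha_j); the resulting 2x2 Cartan matrix is
[[2, -1], [-1, 2]].
All simple roots have the same length, so the diagram is simply laced. The associated Dynkin diagram is a chain of 2 nodes with single edges (A_2), so the type is A_2 (the algebra sl(3)).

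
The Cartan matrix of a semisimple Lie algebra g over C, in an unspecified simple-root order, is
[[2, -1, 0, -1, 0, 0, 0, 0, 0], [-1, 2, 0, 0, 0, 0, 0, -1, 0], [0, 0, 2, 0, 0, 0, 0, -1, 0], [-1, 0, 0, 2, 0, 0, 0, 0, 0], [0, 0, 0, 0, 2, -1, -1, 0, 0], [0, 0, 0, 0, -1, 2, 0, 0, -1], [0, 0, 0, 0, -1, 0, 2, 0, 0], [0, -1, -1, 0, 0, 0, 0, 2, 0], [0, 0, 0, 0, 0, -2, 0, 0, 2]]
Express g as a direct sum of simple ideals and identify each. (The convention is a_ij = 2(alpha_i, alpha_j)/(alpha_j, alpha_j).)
The diagram associated to this matrix has two connected components: the simple roots {alpha_1, alpha_2, alpha_3, alpha_4, alpha_8} form a chain of 5 nodes with single edges (A_5), and {alpha_5, alpha_6, alpha_7, alpha_9} form a chain of 4 nodes with a double edge at one end; the terminal node there is the unique long simple root (C_4). A semisimple Lie algebra decomposes uniquely as the direct sum of simple ideals, one per connected component of its Dynkin diagram, so g ≅ A_5 ⊕ C_4 (dimension 35 + 36 = 71).

A5 ⊕ C4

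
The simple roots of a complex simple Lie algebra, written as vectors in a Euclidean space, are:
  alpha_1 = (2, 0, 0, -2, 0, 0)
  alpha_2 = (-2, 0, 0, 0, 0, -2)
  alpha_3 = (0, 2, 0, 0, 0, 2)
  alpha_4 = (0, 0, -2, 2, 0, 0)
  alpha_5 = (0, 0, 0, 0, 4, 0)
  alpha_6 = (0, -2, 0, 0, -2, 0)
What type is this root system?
C_6 (sp(12))

Compute the Cartan integers a_ij = 2(alpha_i, alpha_j)/(alpha_j, alpha_j); the resulting 6x6 Cartan matrix is
[[2, -1, 0, -1, 0, 0], [-1, 2, -1, 0, 0, 0], [0, -1, 2, 0, 0, -1], [-1, 0, 0, 2, 0, 0], [0, 0, 0, 0, 2, -2], [0, 0, -1, 0, -1, 2]].
The roots have two lengths (squared-length ratio 2:1); the short ones are alpha_{1,2,3,4,6}. The associated Dynkin diagram is a chain of 6 nodes with a double edge at one end; the terminal node there is the unique long simple root (C_6), so the type is C_6 (the algebra sp(12)).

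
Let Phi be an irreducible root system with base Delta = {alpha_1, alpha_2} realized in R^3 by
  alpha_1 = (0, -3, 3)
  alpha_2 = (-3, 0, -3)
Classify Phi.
Compute the Cartan integers a_ij = 2(alpha_i, alpha_j)/(alpha_j, alpha_j); the resulting 2x2 Cartan matrix is
[[2, -1], [-1, 2]].
All simple roots have the same length, so the diagram is simply laced. The associated Dynkin diagram is a chain of 2 nodes with single edges (A_2), so the type is A_2 (the algebra sl(3)).

A2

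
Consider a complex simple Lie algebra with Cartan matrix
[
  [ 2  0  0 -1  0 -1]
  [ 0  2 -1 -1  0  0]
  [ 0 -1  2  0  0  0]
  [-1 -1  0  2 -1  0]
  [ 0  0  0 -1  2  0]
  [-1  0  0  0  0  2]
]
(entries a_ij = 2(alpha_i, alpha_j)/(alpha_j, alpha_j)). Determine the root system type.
The matrix has rank 6 with 2's on the diagonal. Reading the off-diagonal entries as Dynkin edges (a single edge where a_ij = a_ji = -1; a double or triple edge where a_ij * a_ji = 2 or 3), the diagram is a chain of 5 nodes with one extra node attached to the third node from one end (E_6). One simple-root ordering that puts it in standard form is (alpha_3, alpha_5, alpha_2, alpha_4, alpha_1, alpha_6). So the algebra is type E_6.

E_6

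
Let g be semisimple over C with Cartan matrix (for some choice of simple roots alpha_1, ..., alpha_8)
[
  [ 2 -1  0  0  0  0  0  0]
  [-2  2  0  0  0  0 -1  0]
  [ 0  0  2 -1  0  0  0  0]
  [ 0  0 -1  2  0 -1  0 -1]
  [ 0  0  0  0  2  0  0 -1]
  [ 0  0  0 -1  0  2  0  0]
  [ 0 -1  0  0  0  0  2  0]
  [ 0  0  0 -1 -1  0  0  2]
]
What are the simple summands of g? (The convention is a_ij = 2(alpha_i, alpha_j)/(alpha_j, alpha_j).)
The diagram associated to this matrix has two connected components: the simple roots {alpha_1, alpha_2, alpha_7} form a chain of 3 nodes with a double edge at one end; the terminal node there is the unique short simple root (B_3), and {alpha_3, alpha_4, alpha_5, alpha_6, alpha_8} form a chain of 3 nodes with a fork of two nodes at one end (D_5). A semisimple Lie algebra decomposes uniquely as the direct sum of simple ideals, one per connected component of its Dynkin diagram, so g ≅ B_3 ⊕ D_5 (dimension 21 + 45 = 66).

B3 ⊕ D5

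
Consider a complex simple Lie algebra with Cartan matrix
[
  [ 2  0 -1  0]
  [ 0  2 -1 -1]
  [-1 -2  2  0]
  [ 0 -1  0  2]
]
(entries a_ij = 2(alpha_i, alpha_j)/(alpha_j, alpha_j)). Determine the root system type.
The matrix has rank 4 with 2's on the diagonal. Reading the off-diagonal entries as Dynkin edges (a single edge where a_ij = a_ji = -1; a double or triple edge where a_ij * a_ji = 2 or 3), the diagram is a chain of 4 nodes with a double edge between the middle two (F_4). One simple-root ordering that puts it in standard form is (alpha_1, alpha_3, alpha_2, alpha_4). So the algebra is type F_4.

type F_4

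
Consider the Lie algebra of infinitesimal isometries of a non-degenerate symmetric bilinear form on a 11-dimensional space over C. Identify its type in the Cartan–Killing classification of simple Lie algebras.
This is so(11) with 11 odd, which has dimension 11(11-1)/2 = 55 and rank (11-1)/2 = 5. In the classification of classical Lie algebras, the orthogonal algebra so(2n+1) in an odd number of variables has type B_n; here n = 5, so the Dynkin diagram is a chain of 5 nodes with a double edge at one end; the terminal node there is the unique short simple root (B_5). Hence the type is B_5.

B5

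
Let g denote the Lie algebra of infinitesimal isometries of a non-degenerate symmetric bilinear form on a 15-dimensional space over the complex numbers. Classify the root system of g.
B_7 (so(15))

This is so(15) with 15 odd, which has dimension 15(15-1)/2 = 105 and rank (15-1)/2 = 7. In the classification of classical Lie algebras, the orthogonal algebra so(2n+1) in an odd number of variables has type B_n; here n = 7, so the Dynkin diagram is a chain of 7 nodes with a double edge at one end; the terminal node there is the unique short simple root (B_7). Hence the type is B_7.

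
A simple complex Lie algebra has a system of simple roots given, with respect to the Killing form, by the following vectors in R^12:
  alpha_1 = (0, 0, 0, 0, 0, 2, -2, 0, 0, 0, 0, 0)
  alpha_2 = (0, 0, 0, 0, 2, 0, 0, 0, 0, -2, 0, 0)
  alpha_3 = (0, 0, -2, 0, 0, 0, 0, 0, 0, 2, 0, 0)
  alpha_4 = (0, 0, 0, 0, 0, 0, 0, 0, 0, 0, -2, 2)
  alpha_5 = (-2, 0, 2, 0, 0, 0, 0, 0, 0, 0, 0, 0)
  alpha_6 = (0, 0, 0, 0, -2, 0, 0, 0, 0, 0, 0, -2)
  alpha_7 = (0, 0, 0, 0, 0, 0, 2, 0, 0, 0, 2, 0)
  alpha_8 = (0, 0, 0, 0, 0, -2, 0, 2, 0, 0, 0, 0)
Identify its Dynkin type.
A_8

Compute the Cartan integers a_ij = 2(alpha_i, alpha_j)/(alpha_j, alpha_j); the resulting 8x8 Cartan matrix is
[[2, 0, 0, 0, 0, 0, -1, -1], [0, 2, -1, 0, 0, -1, 0, 0], [0, -1, 2, 0, -1, 0, 0, 0], [0, 0, 0, 2, 0, -1, -1, 0], [0, 0, -1, 0, 2, 0, 0, 0], [0, -1, 0, -1, 0, 2, 0, 0], [-1, 0, 0, -1, 0, 0, 2, 0], [-1, 0, 0, 0, 0, 0, 0, 2]].
All simple roots have the same length, so the diagram is simply laced. The associated Dynkin diagram is a chain of 8 nodes with single edges (A_8), so the type is A_8 (the algebra sl(9)).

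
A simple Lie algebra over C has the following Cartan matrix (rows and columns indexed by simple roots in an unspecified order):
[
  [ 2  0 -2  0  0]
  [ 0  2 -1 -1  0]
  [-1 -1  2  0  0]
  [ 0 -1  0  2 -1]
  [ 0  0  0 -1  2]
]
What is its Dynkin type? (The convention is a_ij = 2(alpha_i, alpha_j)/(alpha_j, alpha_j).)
The matrix has rank 5 with 2's on the diagonal. Reading the off-diagonal entries as Dynkin edges (a single edge where a_ij = a_ji = -1; a double or triple edge where a_ij * a_ji = 2 or 3), the diagram is a chain of 5 nodes with a double edge at one end; the terminal node there is the unique long simple root (C_5). One simple-root ordering that puts it in standard form is (alpha_5, alpha_4, alpha_2, alpha_3, alpha_1). So the algebra is type C_5, i.e. sp(10).

C_5 (sp(10))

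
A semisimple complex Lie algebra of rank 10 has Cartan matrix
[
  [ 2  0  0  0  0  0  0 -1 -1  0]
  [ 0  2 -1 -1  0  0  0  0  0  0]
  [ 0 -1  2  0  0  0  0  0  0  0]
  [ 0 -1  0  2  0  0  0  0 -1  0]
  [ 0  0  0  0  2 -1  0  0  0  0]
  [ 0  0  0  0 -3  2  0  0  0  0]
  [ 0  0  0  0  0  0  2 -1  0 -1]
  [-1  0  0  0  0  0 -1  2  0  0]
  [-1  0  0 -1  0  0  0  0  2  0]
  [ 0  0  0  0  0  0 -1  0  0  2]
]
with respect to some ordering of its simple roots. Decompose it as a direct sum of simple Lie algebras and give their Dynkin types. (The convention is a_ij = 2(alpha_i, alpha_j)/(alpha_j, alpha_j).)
A8 ⊕ G2

The diagram associated to this matrix has two connected components: the simple roots {alpha_1, alpha_2, alpha_3, alpha_4, alpha_7, alpha_8, alpha_9, alpha_10} form a chain of 8 nodes with single edges (A_8), and {alpha_5, alpha_6} form two nodes joined by a triple edge (G_2). A semisimple Lie algebra decomposes uniquely as the direct sum of simple ideals, one per connected component of its Dynkin diagram, so g ≅ A_8 ⊕ G_2 (dimension 80 + 14 = 94).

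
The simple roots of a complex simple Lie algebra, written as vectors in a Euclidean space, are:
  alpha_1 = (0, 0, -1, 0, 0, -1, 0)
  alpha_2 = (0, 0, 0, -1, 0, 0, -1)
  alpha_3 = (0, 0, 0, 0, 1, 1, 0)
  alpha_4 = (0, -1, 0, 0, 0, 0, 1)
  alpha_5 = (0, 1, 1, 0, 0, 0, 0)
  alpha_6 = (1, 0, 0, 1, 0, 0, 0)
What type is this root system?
A_6

Compute the Cartan integers a_ij = 2(alpha_i, alpha_j)/(alpha_j, alpha_j); the resulting 6x6 Cartan matrix is
[[2, 0, -1, 0, -1, 0], [0, 2, 0, -1, 0, -1], [-1, 0, 2, 0, 0, 0], [0, -1, 0, 2, -1, 0], [-1, 0, 0, -1, 2, 0], [0, -1, 0, 0, 0, 2]].
All simple roots have the same length, so the diagram is simply laced. The associated Dynkin diagram is a chain of 6 nodes with single edges (A_6), so the type is A_6 (the algebra sl(7)).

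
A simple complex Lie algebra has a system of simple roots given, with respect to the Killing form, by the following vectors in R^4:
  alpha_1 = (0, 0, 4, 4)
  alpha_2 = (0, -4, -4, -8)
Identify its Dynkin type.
Compute the Cartan integers a_ij = 2(alpha_i, alpha_j)/(alpha_j, alpha_j); the resulting 2x2 Cartan matrix is
[[2, -1], [-3, 2]].
The roots have two lengths (squared-length ratio 3:1); the short ones are alpha_{1}. The associated Dynkin diagram is two nodes joined by a triple edge (G_2), so the type is G_2.

G_2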